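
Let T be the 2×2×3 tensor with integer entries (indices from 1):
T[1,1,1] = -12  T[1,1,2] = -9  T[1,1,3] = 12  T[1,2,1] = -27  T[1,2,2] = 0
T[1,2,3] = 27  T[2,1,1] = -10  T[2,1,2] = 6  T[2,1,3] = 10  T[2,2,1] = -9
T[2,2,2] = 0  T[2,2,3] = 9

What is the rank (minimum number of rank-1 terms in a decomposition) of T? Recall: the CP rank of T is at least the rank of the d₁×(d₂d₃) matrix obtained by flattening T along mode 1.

Lower bound: in the mode-1 unfolding of T (rows indexed by i, columns by (j,k)) the 2×2 minor on rows i ∈ {1, 2}, columns (j,k) ∈ {(1,1), (1,2)} is det [[-12, -9], [-10, 6]] = -162 ≠ 0, so that unfolding has rank ≥ 2 and hence rank(T) ≥ 2 (CP rank is at least every unfolding rank, though it can be larger).
Upper bound: with S_k = T[:,:,k], the two rank-1 terms a₁b₁ᵀ, a₂b₂ᵀ are the rank-1 members of the pencil x·S₁ + y·S₂.
det(x·S₁ + y·S₂) is −162·x² + 243·xy = (-81)·(2·x − 3·y)(x), vanishing at (x:y) = (3:2) and (0:1).
M₁ = 3·S₁ + 2·S₂ = [[-54, -81], [-18, -27]] = (-9)·[3, 1][2, 3]ᵀ and M₂ = S₂ = [[-9, 0], [6, 0]] = (-3)·[3, -2][1, 0]ᵀ, so take a₁ = [3, 1], b₁ = [2, 3], a₂ = [3, -2], b₂ = [1, 0].
Each slice is an integer combination of E₁ = a₁b₁ᵀ and E₂ = a₂b₂ᵀ: S₁ = −3·E₁ + 2·E₂, S₂ = −3·E₂, S₃ = 3·E₁ − 2·E₂; reading off coefficients, c₁ = [-3, 0, 3] and c₂ = [2, -3, -2].
Hence T = [3, 1] ⊗ [2, 3] ⊗ [-3, 0, 3] + [3, -2] ⊗ [1, 0] ⊗ [2, -3, -2], so rank(T) ≤ 2.
These bounds meet, so rank(T) = 2.

2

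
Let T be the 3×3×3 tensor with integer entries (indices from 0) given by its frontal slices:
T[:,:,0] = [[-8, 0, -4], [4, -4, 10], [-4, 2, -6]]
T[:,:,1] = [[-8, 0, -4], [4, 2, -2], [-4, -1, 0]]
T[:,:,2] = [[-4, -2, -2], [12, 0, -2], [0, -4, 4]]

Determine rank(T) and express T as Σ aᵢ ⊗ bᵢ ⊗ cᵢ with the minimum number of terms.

rank(T) = 3

Lower bound: the mode-3 unfolding of T (rows indexed by k, columns by (i,j) = (0,0), (0,1), (0,2), (1,0), (1,1), (1,2), (2,0), (2,1), (2,2)) is [[-8, 0, -4, 4, -4, 10, -4, 2, -6], [-8, 0, -4, 4, 2, -2, -4, -1, 0], [-4, -2, -2, 12, 0, -2, 0, -4, 4]].
There the 3×3 minor on rows k ∈ {0, 1, 2}, columns (i,j) ∈ {(0,0), (0,1), (1,1)} is det [[-8, 0, -4], [-8, 0, 2], [-4, -2, 0]] = -96 ≠ 0, so this unfolding has rank ≥ 3; CP rank is at least every unfolding rank, so rank(T) ≥ 3. (This is only a lower bound: in general the CP rank may exceed every unfolding rank, so we still need to exhibit 3 rank-1 terms summing to T.)
Upper bound: T is a sum of 3 rank-1 terms, T = [0, 2, -1] ⊗ [0, 1, -2] ⊗ [-2, 1, 2] + [1, 2, 1] ⊗ [2, -1, 1] ⊗ [0, 0, 2] + [2, -1, 1] ⊗ [2, 0, 1] ⊗ [-2, -2, -2] (one valid choice — decompositions are not unique — normalised so each a, b is primitive with positive first nonzero entry; check it by expanding all entries), so rank(T) ≤ 3.
These bounds meet, so rank(T) = 3.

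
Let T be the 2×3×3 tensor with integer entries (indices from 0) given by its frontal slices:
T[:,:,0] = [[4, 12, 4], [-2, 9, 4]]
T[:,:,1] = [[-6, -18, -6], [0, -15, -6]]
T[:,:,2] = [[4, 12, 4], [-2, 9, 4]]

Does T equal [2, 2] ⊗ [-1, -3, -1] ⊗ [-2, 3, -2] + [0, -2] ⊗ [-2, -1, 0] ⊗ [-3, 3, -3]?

Reconstruct entry (1,0,0) from the claimed factors: Σₗ aₗ[1]bₗ[0]cₗ[0] = (2)·(-1)·(-2) + (-2)·(-2)·(-3) = -8, but T[1,0,0] = -2. The claim is false.

No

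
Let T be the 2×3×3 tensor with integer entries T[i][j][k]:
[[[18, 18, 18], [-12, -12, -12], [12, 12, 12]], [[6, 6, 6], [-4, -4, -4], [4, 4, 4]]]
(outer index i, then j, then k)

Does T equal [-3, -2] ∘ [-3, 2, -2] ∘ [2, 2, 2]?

Reconstruct entry (1,0,0) from the claimed factors: Σₗ aₗ[1]bₗ[0]cₗ[0] = (-2)·(-3)·(2) = 12, but T[1,0,0] = 6. The claim is false.

No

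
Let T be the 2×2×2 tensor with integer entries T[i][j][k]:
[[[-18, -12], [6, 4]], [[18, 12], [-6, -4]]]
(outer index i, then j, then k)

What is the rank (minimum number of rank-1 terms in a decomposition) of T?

1

Lower bound: T ≠ 0 (e.g. T[0,0,0] = -18), so rank(T) ≥ 1.
Upper bound: if T = a ⊗ b ⊗ c then every fibre of T is a multiple of the corresponding factor, so read the factors off the fibres through the nonzero entry T[0,0,0] = -18.
The mode-1 fibre T[:,0,0] = [-18, 18] gives a = (1, -1) (primitive direction); the mode-2 fibre T[0,:,0] = [-18, 6] gives b = (3, -1); then c[k] = T[0,0,k] / (a[0]·b[0]) = [-18, -12] / 3 = (-6, -4).
Expanding (1, -1) ⊗ (3, -1) ⊗ (-6, -4) reproduces all 8 entries of T, so T = (1, -1) ⊗ (3, -1) ⊗ (-6, -4) and rank(T) ≤ 1.
These bounds meet, so rank(T) = 1.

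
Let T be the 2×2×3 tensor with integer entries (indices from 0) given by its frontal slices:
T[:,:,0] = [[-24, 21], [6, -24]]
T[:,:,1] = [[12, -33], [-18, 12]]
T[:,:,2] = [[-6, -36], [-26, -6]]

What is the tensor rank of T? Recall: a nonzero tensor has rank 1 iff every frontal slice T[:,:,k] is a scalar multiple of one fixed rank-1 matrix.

Lower bound: the mode-1 unfolding of T (rows indexed by i, columns by (j,k) = (0,0), (0,1), (0,2), (1,0), (1,1), (1,2)) is [[-24, 12, -6, 21, -33, -36], [6, -18, -26, -24, 12, -6]].
There the 2×2 minor on rows i ∈ {0, 1}, columns (j,k) ∈ {(0,0), (0,1)} is det [[-24, 12], [6, -18]] = 360 ≠ 0, so this unfolding has rank ≥ 2; CP rank is at least every unfolding rank, so rank(T) ≥ 2. (This is only a lower bound: in general the CP rank may exceed every unfolding rank, so we still need to exhibit 2 rank-1 terms summing to T.)
Upper bound — finding two terms. Write S_k = T[:,:,k] for the frontal slices: S₀ = [[-24, 21], [6, -24]], S₁ = [[12, -33], [-18, 12]], S₂ = [[-6, -36], [-26, -6]].
If T = a₁ ⊗ b₁ ⊗ c₁ + a₂ ⊗ b₂ ⊗ c₂ then each S_k = c₁[k]·a₁b₁ᵀ + c₂[k]·a₂b₂ᵀ. S₀ and S₁ are linearly independent, so a₁b₁ᵀ and a₂b₂ᵀ must span the same plane of matrices: they are the rank-1 matrices of the form x·S₀ + y·S₁.
det(x·S₀ + y·S₁) is 450·x² − 450·y² = 450·(x − y)(x + y), vanishing at (x:y) = (1:1) and (1:-1).
M₁ = S₀ + S₁ = [[-12, -12], [-12, -12]] = (-12)·(1, 1)(1, 1)ᵀ and M₂ = S₀ − S₁ = [[-36, 54], [24, -36]] = (-6)·(3, -2)(2, -3)ᵀ, so take a₁ = (1, 1), b₁ = (1, 1), a₂ = (3, -2), b₂ = (2, -3).
Each slice is an integer combination of E₁ = a₁b₁ᵀ and E₂ = a₂b₂ᵀ: S₀ = −6·E₁ − 3·E₂, S₁ = −6·E₁ + 3·E₂, S₂ = −18·E₁ + 2·E₂; reading off coefficients, c₁ = (-6, -6, -18) and c₂ = (-3, 3, 2).
Hence T = (1, 1) ⊗ (1, 1) ⊗ (-6, -6, -18) + (3, -2) ⊗ (2, -3) ⊗ (-3, 3, 2), so rank(T) ≤ 2.
These bounds meet, so rank(T) = 2.
Check entry T[0,1,1] = -33: (1)·(1)·(-6) + (3)·(-3)·(3) = -33.

2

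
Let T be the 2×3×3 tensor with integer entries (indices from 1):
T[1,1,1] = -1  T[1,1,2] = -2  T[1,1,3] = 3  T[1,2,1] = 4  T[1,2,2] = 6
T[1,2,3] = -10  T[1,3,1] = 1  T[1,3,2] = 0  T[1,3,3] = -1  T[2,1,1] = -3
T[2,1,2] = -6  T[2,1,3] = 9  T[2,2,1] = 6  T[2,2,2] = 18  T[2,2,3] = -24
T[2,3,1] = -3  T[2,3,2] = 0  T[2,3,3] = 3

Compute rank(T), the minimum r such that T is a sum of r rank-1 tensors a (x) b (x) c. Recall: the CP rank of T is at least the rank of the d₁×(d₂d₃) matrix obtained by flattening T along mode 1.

2

Lower bound: in the mode-3 unfolding of T (rows indexed by k, columns by (i,j)) the 2×2 minor on rows k ∈ {1, 2}, columns (i,j) ∈ {(1,1), (1,2)} is det [[-1, 4], [-2, 6]] = 2 ≠ 0, so that unfolding has rank ≥ 2 and hence rank(T) ≥ 2 (CP rank is at least every unfolding rank, though it can be larger).
Upper bound: with S_k = T[:,:,k], the two rank-1 terms a₁b₁ᵀ, a₂b₂ᵀ are the rank-1 members of the pencil x·S₁ + y·S₂.
The 2×2 minor of x·S₁ + y·S₂ on rows {1,2}, columns {1,2} is 6·x² + 12·xy = 6·(x + 2·y)(x), vanishing at (x:y) = (2:-1) and (0:1).
M₁ = 2·S₁ − S₂ = [[0, 2, 2], [0, -6, -6]] = 2·[1, -3][0, 1, 1]ᵀ and M₂ = S₂ = [[-2, 6, 0], [-6, 18, 0]] = (-2)·[1, 3][1, -3, 0]ᵀ, so take a₁ = [1, -3], b₁ = [0, 1, 1], a₂ = [1, 3], b₂ = [1, -3, 0].
Each slice is an integer combination of E₁ = a₁b₁ᵀ and E₂ = a₂b₂ᵀ: S₁ = E₁ − E₂, S₂ = −2·E₂, S₃ = −E₁ + 3·E₂; reading off coefficients, c₁ = [1, 0, -1] and c₂ = [-1, -2, 3].
Hence T = [1, -3] (x) [0, 1, 1] (x) [1, 0, -1] + [1, 3] (x) [1, -3, 0] (x) [-1, -2, 3], so rank(T) ≤ 2.
These bounds meet, so rank(T) = 2.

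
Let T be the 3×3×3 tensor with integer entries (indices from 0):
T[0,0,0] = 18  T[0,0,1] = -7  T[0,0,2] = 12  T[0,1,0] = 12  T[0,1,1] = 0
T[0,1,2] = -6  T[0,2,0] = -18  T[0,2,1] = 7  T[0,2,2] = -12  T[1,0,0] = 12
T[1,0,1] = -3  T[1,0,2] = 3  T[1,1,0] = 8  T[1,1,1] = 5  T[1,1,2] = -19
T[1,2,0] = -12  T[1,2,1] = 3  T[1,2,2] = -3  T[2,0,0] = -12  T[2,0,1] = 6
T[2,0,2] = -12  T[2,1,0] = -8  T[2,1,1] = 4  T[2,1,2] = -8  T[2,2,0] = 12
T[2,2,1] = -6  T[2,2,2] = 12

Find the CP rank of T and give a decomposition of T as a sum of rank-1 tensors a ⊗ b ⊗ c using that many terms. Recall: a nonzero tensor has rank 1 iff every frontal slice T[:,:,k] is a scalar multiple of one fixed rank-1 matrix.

rank(T) = 2

Lower bound: the mode-3 unfolding of T (rows indexed by k, columns by (i,j) = (0,0), (0,1), (0,2), (1,0), (1,1), (1,2), (2,0), (2,1), (2,2)) is [[18, 12, -18, 12, 8, -12, -12, -8, 12], [-7, 0, 7, -3, 5, 3, 6, 4, -6], [12, -6, -12, 3, -19, -3, -12, -8, 12]].
There the 2×2 minor on rows k ∈ {0, 1}, columns (i,j) ∈ {(0,0), (0,1)} is det [[18, 12], [-7, 0]] = 84 ≠ 0, so this unfolding has rank ≥ 2; CP rank is at least every unfolding rank, so rank(T) ≥ 2. (Unfolding ranks only ever bound the CP rank from below — rank(T) can be strictly larger than all of them — so the matching upper bound has to come from an explicit 2-term decomposition.)
Upper bound — finding two terms. Write S_k = T[:,:,k] for the frontal slices: S₀ = [[18, 12, -18], [12, 8, -12], [-12, -8, 12]], S₁ = [[-7, 0, 7], [-3, 5, 3], [6, 4, -6]], S₂ = [[12, -6, -12], [3, -19, -3], [-12, -8, 12]].
If T = a₁ ⊗ b₁ ⊗ c₁ + a₂ ⊗ b₂ ⊗ c₂ then each S_k = c₁[k]·a₁b₁ᵀ + c₂[k]·a₂b₂ᵀ. S₀ and S₁ are linearly independent, so a₁b₁ᵀ and a₂b₂ᵀ must span the same plane of matrices: they are the rank-1 matrices of the form x·S₀ + y·S₁.
The 2×2 minor of x·S₀ + y·S₁ on rows {0,1}, columns {0,1} is 70·xy − 35·y² = 35·(2·x − y)(y), vanishing at (x:y) = (1:2) and (1:0).
M₁ = S₀ + 2·S₁ = [[4, 12, -4], [6, 18, -6], [0, 0, 0]] = 2·[2, 3, 0][1, 3, -1]ᵀ and M₂ = S₀ = [[18, 12, -18], [12, 8, -12], [-12, -8, 12]] = 2·[3, 2, -2][3, 2, -3]ᵀ, so take a₁ = [2, 3, 0], b₁ = [1, 3, -1], a₂ = [3, 2, -2], b₂ = [3, 2, -3].
Each slice is an integer combination of E₁ = a₁b₁ᵀ and E₂ = a₂b₂ᵀ: S₀ = 2·E₂, S₁ = E₁ − E₂, S₂ = −3·E₁ + 2·E₂; reading off coefficients, c₁ = [0, 1, -3] and c₂ = [2, -1, 2].
Hence T = [2, 3, 0] ⊗ [1, 3, -1] ⊗ [0, 1, -3] + [3, 2, -2] ⊗ [3, 2, -3] ⊗ [2, -1, 2], so rank(T) ≤ 2.
These bounds meet, so rank(T) = 2.
Check entry T[2,0,1] = 6: (0)·(1)·(1) + (-2)·(3)·(-1) = 6.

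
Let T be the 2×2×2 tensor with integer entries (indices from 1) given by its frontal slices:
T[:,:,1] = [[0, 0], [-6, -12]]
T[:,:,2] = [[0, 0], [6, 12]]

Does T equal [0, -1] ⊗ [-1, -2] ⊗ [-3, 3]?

No

Reconstruct entry (2,1,1) from the claimed factors: Σₗ aₗ[2]bₗ[1]cₗ[1] = (-1)·(-1)·(-3) = -3, but T[2,1,1] = -6. The claim is false.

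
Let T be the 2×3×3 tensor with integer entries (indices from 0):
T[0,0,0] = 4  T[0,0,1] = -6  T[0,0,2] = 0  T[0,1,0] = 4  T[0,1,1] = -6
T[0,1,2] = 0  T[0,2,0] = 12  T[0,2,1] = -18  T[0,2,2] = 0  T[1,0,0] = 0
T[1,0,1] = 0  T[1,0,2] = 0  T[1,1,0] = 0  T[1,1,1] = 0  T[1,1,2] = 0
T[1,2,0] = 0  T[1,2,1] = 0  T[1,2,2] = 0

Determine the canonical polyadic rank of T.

1

Lower bound: T ≠ 0 (e.g. T[0,0,0] = 4), so rank(T) ≥ 1.
Upper bound: the mode-1 fibre T[:,0,0] = [4, 0] gives a = [1, 0] (primitive direction); the mode-2 fibre T[0,:,0] = [4, 4, 12] gives b = [1, 1, 3]; then c[k] = T[0,0,k] / (a[0]·b[0]) = [4, -6, 0] / 1 = [4, -6, 0].
Expanding [1, 0] (x) [1, 1, 3] (x) [4, -6, 0] reproduces all 18 entries of T, so T = [1, 0] (x) [1, 1, 3] (x) [4, -6, 0] and rank(T) ≤ 1.
These bounds meet, so rank(T) = 1.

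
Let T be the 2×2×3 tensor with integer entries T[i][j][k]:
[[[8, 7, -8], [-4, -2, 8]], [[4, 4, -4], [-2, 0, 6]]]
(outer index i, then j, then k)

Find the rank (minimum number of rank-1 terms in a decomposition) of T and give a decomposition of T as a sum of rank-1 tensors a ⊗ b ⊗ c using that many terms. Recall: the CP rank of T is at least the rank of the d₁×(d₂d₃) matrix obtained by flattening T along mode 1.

rank(T) = 3

Lower bound: in the mode-3 unfolding of T (rows indexed by k, columns by (i,j)) the 3×3 minor on rows k ∈ {0, 1, 2}, columns (i,j) ∈ {(0,0), (0,1), (1,0)} is det [[8, -4, 4], [7, -2, 4], [-8, 8, -4]] = -16 ≠ 0, so that unfolding has rank ≥ 3 and hence rank(T) ≥ 3 (CP rank is at least every unfolding rank, though it can be larger).
Upper bound: T is a sum of 3 rank-1 terms, T = [1, 0] ⊗ [1, 0] ⊗ [0, -1, 0] + [1, 1] ⊗ [0, 1] ⊗ [0, 2, 4] + [2, 1] ⊗ [2, -1] ⊗ [2, 2, -2] (one valid choice — decompositions are not unique — normalised so each a, b is primitive with positive first nonzero entry; check it by expanding all entries), so rank(T) ≤ 3.
These bounds meet, so rank(T) = 3.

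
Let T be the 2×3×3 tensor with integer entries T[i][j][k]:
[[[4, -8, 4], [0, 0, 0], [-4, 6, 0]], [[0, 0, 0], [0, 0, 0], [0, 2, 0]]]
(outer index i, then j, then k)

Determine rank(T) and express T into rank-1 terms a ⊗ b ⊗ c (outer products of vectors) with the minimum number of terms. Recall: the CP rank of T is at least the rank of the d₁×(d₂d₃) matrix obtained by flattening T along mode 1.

rank(T) = 3

Lower bound: the mode-3 unfolding of T (rows indexed by k, columns by (i,j) = (0,0), (0,1), (0,2), (1,0), (1,1), (1,2)) is [[4, 0, -4, 0, 0, 0], [-8, 0, 6, 0, 0, 2], [4, 0, 0, 0, 0, 0]].
There the 3×3 minor on rows k ∈ {0, 1, 2}, columns (i,j) ∈ {(0,0), (0,2), (1,2)} is det [[4, -4, 0], [-8, 6, 2], [4, 0, 0]] = -32 ≠ 0, so this unfolding has rank ≥ 3; CP rank is at least every unfolding rank, so rank(T) ≥ 3. (This is only a lower bound: in general the CP rank may exceed every unfolding rank, so we still need to exhibit 3 rank-1 terms summing to T.)
Upper bound: T is a sum of 3 rank-1 terms, T = (1, 0) ⊗ (2, 0, -1) ⊗ (2, -4, 2) + (1, 1) ⊗ (0, 0, 1) ⊗ (2, 2, -2) + (2, 1) ⊗ (0, 0, 1) ⊗ (-2, 0, 2) (written with every a and b primitive with positive leading entry and the scale carried by c; CP decompositions are not unique, and this one is verified by expanding entrywise), so rank(T) ≤ 3.
These bounds meet, so rank(T) = 3.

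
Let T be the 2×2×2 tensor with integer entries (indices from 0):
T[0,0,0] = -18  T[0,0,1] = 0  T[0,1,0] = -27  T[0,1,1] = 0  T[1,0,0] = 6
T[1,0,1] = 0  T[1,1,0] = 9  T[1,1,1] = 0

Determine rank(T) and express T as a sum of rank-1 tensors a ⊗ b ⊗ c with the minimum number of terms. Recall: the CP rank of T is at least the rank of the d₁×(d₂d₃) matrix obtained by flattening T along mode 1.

Lower bound: T ≠ 0 (e.g. T[0,0,0] = -18), so rank(T) ≥ 1.
Upper bound: if T = a ⊗ b ⊗ c then every fibre of T is a multiple of the corresponding factor, so read the factors off the fibres through the nonzero entry T[0,0,0] = -18.
The mode-1 fibre T[:,0,0] = [-18, 6] gives a = (3, -1) (primitive direction); the mode-2 fibre T[0,:,0] = [-18, -27] gives b = (2, 3); then c[k] = T[0,0,k] / (a[0]·b[0]) = [-18, 0] / 6 = (-3, 0).
Expanding (3, -1) ⊗ (2, 3) ⊗ (-3, 0) reproduces all 8 entries of T, so T = (3, -1) ⊗ (2, 3) ⊗ (-3, 0) and rank(T) ≤ 1.
These bounds meet, so rank(T) = 1.

rank(T) = 1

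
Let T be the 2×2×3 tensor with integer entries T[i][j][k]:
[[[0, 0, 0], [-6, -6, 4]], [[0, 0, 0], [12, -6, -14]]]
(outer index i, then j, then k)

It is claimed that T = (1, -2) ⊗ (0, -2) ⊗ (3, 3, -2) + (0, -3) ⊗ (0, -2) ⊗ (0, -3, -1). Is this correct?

Reconstruct entrywise from the claimed factors. For example, T[1,1,2] = -14 and Σₗ aₗ[1]bₗ[1]cₗ[2] = (-2)·(-2)·(-2) + (-3)·(-2)·(-1) = -14; checking all 12 entries, every one matches. The claim holds.

Yes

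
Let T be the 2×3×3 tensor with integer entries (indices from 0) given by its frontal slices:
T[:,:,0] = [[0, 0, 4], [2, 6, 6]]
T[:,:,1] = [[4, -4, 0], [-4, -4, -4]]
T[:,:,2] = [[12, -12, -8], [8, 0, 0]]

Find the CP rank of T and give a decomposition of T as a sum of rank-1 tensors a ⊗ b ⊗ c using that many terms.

Lower bound: the mode-3 unfolding of T (rows indexed by k, columns by (i,j) = (0,0), (0,1), (0,2), (1,0), (1,1), (1,2)) is [[0, 0, 4, 2, 6, 6], [4, -4, 0, -4, -4, -4], [12, -12, -8, 8, 0, 0]].
There the 3×3 minor on rows k ∈ {0, 1, 2}, columns (i,j) ∈ {(0,0), (0,2), (1,0)} is det [[0, 4, 2], [4, 0, -4], [12, -8, 8]] = -384 ≠ 0, so this unfolding has rank ≥ 3; CP rank is at least every unfolding rank, so rank(T) ≥ 3. (This is only a lower bound: in general the CP rank may exceed every unfolding rank, so we still need to exhibit 3 rank-1 terms summing to T.)
Upper bound: T is a sum of 3 rank-1 terms, T = [0, 1] ⊗ [1, 1, 1] ⊗ [4, -4, 4] + [1, 0] ⊗ [1, -1, 0] ⊗ [4, 4, 4] + [2, 1] ⊗ [1, -1, -1] ⊗ [-2, 0, 4] (written with every a and b primitive with positive leading entry and the scale carried by c; CP decompositions are not unique, and this one is verified by expanding entrywise), so rank(T) ≤ 3.
These bounds meet, so rank(T) = 3.

rank(T) = 3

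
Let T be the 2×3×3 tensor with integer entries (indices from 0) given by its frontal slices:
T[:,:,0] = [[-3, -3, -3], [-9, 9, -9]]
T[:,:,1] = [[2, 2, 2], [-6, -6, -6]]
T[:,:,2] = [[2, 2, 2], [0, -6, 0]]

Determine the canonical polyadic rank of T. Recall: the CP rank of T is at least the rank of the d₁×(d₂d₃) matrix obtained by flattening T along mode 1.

Lower bound: in the mode-3 unfolding of T (rows indexed by k, columns by (i,j)) the 2×2 minor on rows k ∈ {0, 1}, columns (i,j) ∈ {(0,0), (1,0)} is det [[-3, -9], [2, -6]] = 36 ≠ 0, so that unfolding has rank ≥ 2 and hence rank(T) ≥ 2 (CP rank is at least every unfolding rank, though it can be larger).
Upper bound: with S_k = T[:,:,k], the two rank-1 terms a₁b₁ᵀ, a₂b₂ᵀ are the rank-1 members of the pencil x·S₀ + y·S₁.
The 2×2 minor of x·S₀ + y·S₁ on rows {0,1}, columns {0,1} is −54·x² + 36·xy = (-18)·(3·x − 2·y)(x), vanishing at (x:y) = (2:3) and (0:1).
M₁ = 2·S₀ + 3·S₁ = [[0, 0, 0], [-36, 0, -36]] = (-36)·(0, 1)(1, 0, 1)ᵀ and M₂ = S₁ = [[2, 2, 2], [-6, -6, -6]] = 2·(1, -3)(1, 1, 1)ᵀ, so take a₁ = (0, 1), b₁ = (1, 0, 1), a₂ = (1, -3), b₂ = (1, 1, 1).
Each slice is an integer combination of E₁ = a₁b₁ᵀ and E₂ = a₂b₂ᵀ: S₀ = −18·E₁ − 3·E₂, S₁ = 2·E₂, S₂ = 6·E₁ + 2·E₂; reading off coefficients, c₁ = (-18, 0, 6) and c₂ = (-3, 2, 2).
Hence T = (0, 1) ∘ (1, 0, 1) ∘ (-18, 0, 6) + (1, -3) ∘ (1, 1, 1) ∘ (-3, 2, 2), so rank(T) ≤ 2.
These bounds meet, so rank(T) = 2.

2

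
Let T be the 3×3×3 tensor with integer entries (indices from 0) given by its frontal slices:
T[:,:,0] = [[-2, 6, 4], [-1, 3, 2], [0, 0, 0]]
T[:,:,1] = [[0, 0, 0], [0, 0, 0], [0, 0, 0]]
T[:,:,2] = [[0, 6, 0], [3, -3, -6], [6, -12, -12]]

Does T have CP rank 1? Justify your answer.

The mode-3 unfolding of T (rows indexed by k, columns by (i,j) = (0,0), (0,1), (0,2), (1,0), (1,1), (1,2), (2,0), (2,1), (2,2)) is [[-2, 6, 4, -1, 3, 2, 0, 0, 0], [0, 0, 0, 0, 0, 0, 0, 0, 0], [0, 6, 0, 3, -3, -6, 6, -12, -12]].
There the 2×2 minor on rows k ∈ {0, 2}, columns (i,j) ∈ {(0,0), (0,1)} is det [[-2, 6], [0, 6]] = -12 ≠ 0, so this unfolding has rank ≥ 2; CP rank is at least every unfolding rank, so rank(T) ≥ 2.
In particular rank(T) ≥ 2 > 1, so T is not rank-1.

No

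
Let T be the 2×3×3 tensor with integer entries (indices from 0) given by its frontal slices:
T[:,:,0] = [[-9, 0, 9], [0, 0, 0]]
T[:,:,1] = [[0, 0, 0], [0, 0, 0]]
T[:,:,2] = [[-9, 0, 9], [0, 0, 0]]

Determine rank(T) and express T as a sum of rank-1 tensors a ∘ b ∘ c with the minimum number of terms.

Lower bound: T ≠ 0 (e.g. T[0,0,0] = -9), so rank(T) ≥ 1.
Upper bound: if T = a ∘ b ∘ c then every fibre of T is a multiple of the corresponding factor, so read the factors off the fibres through the nonzero entry T[0,0,0] = -9.
The mode-1 fibre T[:,0,0] = [-9, 0] gives a = [1, 0] (primitive direction); the mode-2 fibre T[0,:,0] = [-9, 0, 9] gives b = [1, 0, -1]; then c[k] = T[0,0,k] / (a[0]·b[0]) = [-9, 0, -9] / 1 = [-9, 0, -9].
Expanding [1, 0] ∘ [1, 0, -1] ∘ [-9, 0, -9] reproduces all 18 entries of T, so T = [1, 0] ∘ [1, 0, -1] ∘ [-9, 0, -9] and rank(T) ≤ 1.
These bounds meet, so rank(T) = 1.

rank(T) = 1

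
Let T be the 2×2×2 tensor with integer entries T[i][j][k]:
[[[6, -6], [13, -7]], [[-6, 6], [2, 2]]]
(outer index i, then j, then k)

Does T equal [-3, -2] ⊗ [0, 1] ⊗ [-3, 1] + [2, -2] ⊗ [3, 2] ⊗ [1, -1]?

Reconstruct entrywise from the claimed factors. For example, T[1,1,0] = 2 and Σₗ aₗ[1]bₗ[1]cₗ[0] = (-2)·(1)·(-3) + (-2)·(2)·(1) = 2; checking all 8 entries, every one matches. The claim holds.

Yes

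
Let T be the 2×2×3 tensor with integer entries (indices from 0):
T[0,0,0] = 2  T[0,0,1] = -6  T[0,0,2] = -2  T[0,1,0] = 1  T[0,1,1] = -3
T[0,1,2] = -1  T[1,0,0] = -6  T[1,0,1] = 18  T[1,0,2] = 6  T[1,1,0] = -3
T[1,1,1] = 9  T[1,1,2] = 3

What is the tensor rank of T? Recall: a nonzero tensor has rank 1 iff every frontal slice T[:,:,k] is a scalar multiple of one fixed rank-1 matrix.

Lower bound: T ≠ 0 (e.g. T[0,0,0] = 2), so rank(T) ≥ 1.
Upper bound: the mode-1 fibre T[:,0,0] = [2, -6] gives a = [1, -3] (primitive direction); the mode-2 fibre T[0,:,0] = [2, 1] gives b = [2, 1]; then c[k] = T[0,0,k] / (a[0]·b[0]) = [2, -6, -2] / 2 = [1, -3, -1].
Expanding [1, -3] ∘ [2, 1] ∘ [1, -3, -1] reproduces all 12 entries of T, so T = [1, -3] ∘ [2, 1] ∘ [1, -3, -1] and rank(T) ≤ 1.
These bounds meet, so rank(T) = 1.

1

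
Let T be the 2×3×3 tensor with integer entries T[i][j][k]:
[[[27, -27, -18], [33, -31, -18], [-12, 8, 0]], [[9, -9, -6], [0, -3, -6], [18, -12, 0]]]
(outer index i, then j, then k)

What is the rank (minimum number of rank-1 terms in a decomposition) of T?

Lower bound: in the mode-3 unfolding of T (rows indexed by k, columns by (i,j)) the 2×2 minor on rows k ∈ {0, 1}, columns (i,j) ∈ {(0,0), (0,1)} is det [[27, 33], [-27, -31]] = 54 ≠ 0, so that unfolding has rank ≥ 2 and hence rank(T) ≥ 2 (CP rank is at least every unfolding rank, though it can be larger).
Upper bound: with S_k = T[:,:,k], the two rank-1 terms a₁b₁ᵀ, a₂b₂ᵀ are the rank-1 members of the pencil x·S₀ + y·S₁.
The 2×2 minor of x·S₀ + y·S₁ on rows {0,1}, columns {0,1} is −297·x² + 495·xy − 198·y² = (-99)·(3·x − 2·y)(x − y), vanishing at (x:y) = (2:3) and (1:1).
M₁ = 2·S₀ + 3·S₁ = [[-27, -27, 0], [-9, -9, 0]] = (-9)·[3, 1][1, 1, 0]ᵀ and M₂ = S₀ + S₁ = [[0, 2, -4], [0, -3, 6]] = [2, -3][0, 1, -2]ᵀ, so take a₁ = [3, 1], b₁ = [1, 1, 0], a₂ = [2, -3], b₂ = [0, 1, -2].
Each slice is an integer combination of E₁ = a₁b₁ᵀ and E₂ = a₂b₂ᵀ: S₀ = 9·E₁ + 3·E₂, S₁ = −9·E₁ − 2·E₂, S₂ = −6·E₁; reading off coefficients, c₁ = [9, -9, -6] and c₂ = [3, -2, 0].
Hence T = [3, 1] (x) [1, 1, 0] (x) [9, -9, -6] + [2, -3] (x) [0, 1, -2] (x) [3, -2, 0], so rank(T) ≤ 2.
These bounds meet, so rank(T) = 2.

2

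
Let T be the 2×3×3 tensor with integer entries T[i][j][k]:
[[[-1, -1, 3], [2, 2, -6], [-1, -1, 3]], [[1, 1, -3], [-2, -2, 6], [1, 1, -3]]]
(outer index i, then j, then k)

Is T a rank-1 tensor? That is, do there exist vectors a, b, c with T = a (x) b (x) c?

If T = a (x) b (x) c then every fibre of T is a multiple of the corresponding factor, so read the factors off the fibres through the nonzero entry T[0,0,0] = -1.
The mode-1 fibre T[:,0,0] = [-1, 1] gives a = [1, -1] (primitive direction); the mode-2 fibre T[0,:,0] = [-1, 2, -1] gives b = [1, -2, 1]; then c[k] = T[0,0,k] / (a[0]·b[0]) = [-1, -1, 3] / 1 = [-1, -1, 3].
Expanding [1, -1] (x) [1, -2, 1] (x) [-1, -1, 3] reproduces all 18 entries of T, so T = [1, -1] (x) [1, -2, 1] (x) [-1, -1, 3] and rank(T) ≤ 1.
Equivalently every frontal slice T[:,:,k] is c[k] times the rank-1 matrix [1, -1] (x) [1, -2, 1]. So T has rank 1 (it is nonzero).

Yes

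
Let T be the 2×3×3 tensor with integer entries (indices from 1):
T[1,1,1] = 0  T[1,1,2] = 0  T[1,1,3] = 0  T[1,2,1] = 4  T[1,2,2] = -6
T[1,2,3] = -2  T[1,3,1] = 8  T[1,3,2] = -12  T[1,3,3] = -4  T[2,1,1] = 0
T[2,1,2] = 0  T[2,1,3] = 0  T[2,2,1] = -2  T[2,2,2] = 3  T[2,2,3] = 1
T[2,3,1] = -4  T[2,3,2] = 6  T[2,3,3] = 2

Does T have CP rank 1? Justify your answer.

Yes

If T = a (x) b (x) c then every fibre of T is a multiple of the corresponding factor, so read the factors off the fibres through the nonzero entry T[1,2,1] = 4.
The mode-1 fibre T[:,2,1] = [4, -2] gives a = [2, -1] (primitive direction); the mode-2 fibre T[1,:,1] = [0, 4, 8] gives b = [0, 1, 2]; then c[k] = T[1,2,k] / (a[1]·b[2]) = [4, -6, -2] / 2 = [2, -3, -1].
Expanding [2, -1] (x) [0, 1, 2] (x) [2, -3, -1] reproduces all 18 entries of T, so T = [2, -1] (x) [0, 1, 2] (x) [2, -3, -1] and rank(T) ≤ 1.
Equivalently every frontal slice T[:,:,k] is c[k] times the rank-1 matrix [2, -1] (x) [0, 1, 2]. So T has rank 1 (it is nonzero).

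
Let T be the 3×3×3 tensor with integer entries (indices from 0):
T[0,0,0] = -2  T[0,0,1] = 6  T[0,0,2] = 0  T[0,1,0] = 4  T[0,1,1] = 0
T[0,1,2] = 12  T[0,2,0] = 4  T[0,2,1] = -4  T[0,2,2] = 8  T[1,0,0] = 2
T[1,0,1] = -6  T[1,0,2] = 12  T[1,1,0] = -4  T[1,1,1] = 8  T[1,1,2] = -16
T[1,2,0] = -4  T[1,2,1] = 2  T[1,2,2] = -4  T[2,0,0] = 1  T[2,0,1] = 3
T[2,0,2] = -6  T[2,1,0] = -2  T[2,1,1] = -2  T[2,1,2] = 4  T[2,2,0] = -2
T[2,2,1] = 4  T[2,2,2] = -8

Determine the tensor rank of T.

3

Lower bound: the mode-1 unfolding of T (rows indexed by i, columns by (j,k) = (0,0), (0,1), (0,2), (1,0), (1,1), (1,2), (2,0), (2,1), (2,2)) is [[-2, 6, 0, 4, 0, 12, 4, -4, 8], [2, -6, 12, -4, 8, -16, -4, 2, -4], [1, 3, -6, -2, -2, 4, -2, 4, -8]].
There the 3×3 minor on rows i ∈ {0, 1, 2}, columns (j,k) ∈ {(0,0), (0,1), (0,2)} is det [[-2, 6, 0], [2, -6, 12], [1, 3, -6]] = 144 ≠ 0, so this unfolding has rank ≥ 3; CP rank is at least every unfolding rank, so rank(T) ≥ 3. (This is only a lower bound: in general the CP rank may exceed every unfolding rank, so we still need to exhibit 3 rank-1 terms summing to T.)
Upper bound: T is a sum of 3 rank-1 terms, T = [0, 1, -1] ∘ [2, -2, 1] ∘ [0, -2, 4] + [1, 0, 0] ∘ [1, 1, 0] ∘ [0, 4, 4] + [2, -2, -1] ∘ [1, -2, -2] ∘ [-1, 1, -2] (one valid choice — decompositions are not unique — normalised so each a, b is primitive with positive first nonzero entry; check it by expanding all entries), so rank(T) ≤ 3.
These bounds meet, so rank(T) = 3.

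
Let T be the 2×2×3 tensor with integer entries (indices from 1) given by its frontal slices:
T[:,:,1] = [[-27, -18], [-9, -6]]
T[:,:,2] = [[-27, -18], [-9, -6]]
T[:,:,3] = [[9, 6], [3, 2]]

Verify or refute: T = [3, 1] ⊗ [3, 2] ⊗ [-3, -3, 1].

Reconstruct entrywise from the claimed factors. For example, T[2,1,2] = -9 and Σₗ aₗ[2]bₗ[1]cₗ[2] = (1)·(3)·(-3) = -9; checking all 12 entries, every one matches. The claim holds.

Yes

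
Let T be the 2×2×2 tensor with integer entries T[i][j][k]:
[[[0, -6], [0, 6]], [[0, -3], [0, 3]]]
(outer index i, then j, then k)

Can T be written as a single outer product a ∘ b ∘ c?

If T = a ∘ b ∘ c then every fibre of T is a multiple of the corresponding factor, so read the factors off the fibres through the nonzero entry T[0,0,1] = -6.
The mode-1 fibre T[:,0,1] = [-6, -3] gives a = (2, 1) (primitive direction); the mode-2 fibre T[0,:,1] = [-6, 6] gives b = (1, -1); then c[k] = T[0,0,k] / (a[0]·b[0]) = [0, -6] / 2 = (0, -3).
Expanding (2, 1) ∘ (1, -1) ∘ (0, -3) reproduces all 8 entries of T, so T = (2, 1) ∘ (1, -1) ∘ (0, -3) and rank(T) ≤ 1.
Equivalently every frontal slice T[:,:,k] is c[k] times the rank-1 matrix (2, 1) ∘ (1, -1). So T has rank 1 (it is nonzero).

Yes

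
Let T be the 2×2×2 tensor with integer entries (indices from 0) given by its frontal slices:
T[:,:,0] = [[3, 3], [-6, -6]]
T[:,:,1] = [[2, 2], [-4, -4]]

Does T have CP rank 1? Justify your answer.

Yes

If T = a ⊗ b ⊗ c then every fibre of T is a multiple of the corresponding factor, so read the factors off the fibres through the nonzero entry T[0,0,0] = 3.
The mode-1 fibre T[:,0,0] = [3, -6] gives a = (1, -2) (primitive direction); the mode-2 fibre T[0,:,0] = [3, 3] gives b = (1, 1); then c[k] = T[0,0,k] / (a[0]·b[0]) = [3, 2] / 1 = (3, 2).
Expanding (1, -2) ⊗ (1, 1) ⊗ (3, 2) reproduces all 8 entries of T, so T = (1, -2) ⊗ (1, 1) ⊗ (3, 2) and rank(T) ≤ 1.
Equivalently every frontal slice T[:,:,k] is c[k] times the rank-1 matrix (1, -2) ⊗ (1, 1). So T has rank 1 (it is nonzero).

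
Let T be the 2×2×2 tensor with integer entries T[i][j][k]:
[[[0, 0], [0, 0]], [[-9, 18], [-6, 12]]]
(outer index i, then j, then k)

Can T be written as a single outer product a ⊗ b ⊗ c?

The mode-1 fibre T[:,0,0] = [0, -9] gives a = [0, 1] (primitive direction); the mode-2 fibre T[1,:,0] = [-9, -6] gives b = [3, 2]; then c[k] = T[1,0,k] / (a[1]·b[0]) = [-9, 18] / 3 = [-3, 6].
Expanding [0, 1] ⊗ [3, 2] ⊗ [-3, 6] reproduces all 8 entries of T, so T = [0, 1] ⊗ [3, 2] ⊗ [-3, 6] and rank(T) ≤ 1.
Equivalently every frontal slice T[:,:,k] is c[k] times the rank-1 matrix [0, 1] ⊗ [3, 2]. So T has rank 1 (it is nonzero).

Yes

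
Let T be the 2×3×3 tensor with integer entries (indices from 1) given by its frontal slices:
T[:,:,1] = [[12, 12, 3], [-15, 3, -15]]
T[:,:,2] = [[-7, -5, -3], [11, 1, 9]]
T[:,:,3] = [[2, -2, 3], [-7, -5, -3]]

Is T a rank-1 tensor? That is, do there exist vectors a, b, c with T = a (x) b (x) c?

The mode-3 unfolding of T (rows indexed by k, columns by (i,j) = (1,1), (1,2), (1,3), (2,1), (2,2), (2,3)) is [[12, 12, 3, -15, 3, -15], [-7, -5, -3, 11, 1, 9], [2, -2, 3, -7, -5, -3]].
There the 2×2 minor on rows k ∈ {1, 2}, columns (i,j) ∈ {(1,1), (1,2)} is det [[12, 12], [-7, -5]] = 24 ≠ 0, so this unfolding has rank ≥ 2; CP rank is at least every unfolding rank, so rank(T) ≥ 2.
In particular rank(T) ≥ 2 > 1, so T is not rank-1.

No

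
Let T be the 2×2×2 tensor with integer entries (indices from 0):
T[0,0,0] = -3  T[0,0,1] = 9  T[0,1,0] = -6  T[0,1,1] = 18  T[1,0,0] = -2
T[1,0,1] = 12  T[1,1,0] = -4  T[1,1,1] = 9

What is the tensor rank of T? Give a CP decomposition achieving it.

Lower bound: the mode-3 unfolding of T (rows indexed by k, columns by (i,j) = (0,0), (0,1), (1,0), (1,1)) is [[-3, -6, -2, -4], [9, 18, 12, 9]].
There the 2×2 minor on rows k ∈ {0, 1}, columns (i,j) ∈ {(0,0), (1,0)} is det [[-3, -2], [9, 12]] = -18 ≠ 0, so this unfolding has rank ≥ 2; CP rank is at least every unfolding rank, so rank(T) ≥ 2. (This is only a lower bound: in general the CP rank may exceed every unfolding rank, so we still need to exhibit 2 rank-1 terms summing to T.)
Upper bound — finding two terms. Write S_k = T[:,:,k] for the frontal slices: S₀ = [[-3, -6], [-2, -4]], S₁ = [[9, 18], [12, 9]].
If T = a₁ ⊗ b₁ ⊗ c₁ + a₂ ⊗ b₂ ⊗ c₂ then each S_k = c₁[k]·a₁b₁ᵀ + c₂[k]·a₂b₂ᵀ. S₀ and S₁ are linearly independent, so a₁b₁ᵀ and a₂b₂ᵀ must span the same plane of matrices: they are the rank-1 matrices of the form x·S₀ + y·S₁.
det(x·S₀ + y·S₁) is 45·xy − 135·y² = 45·(x − 3·y)(y), vanishing at (x:y) = (3:1) and (1:0).
M₁ = 3·S₀ + S₁ = [[0, 0], [6, -3]] = 3·[0, 1][2, -1]ᵀ and M₂ = S₀ = [[-3, -6], [-2, -4]] = −[3, 2][1, 2]ᵀ, so take a₁ = [0, 1], b₁ = [2, -1], a₂ = [3, 2], b₂ = [1, 2].
Each slice is an integer combination of E₁ = a₁b₁ᵀ and E₂ = a₂b₂ᵀ: S₀ = −E₂, S₁ = 3·E₁ + 3·E₂; reading off coefficients, c₁ = [0, 3] and c₂ = [-1, 3].
Hence T = [0, 1] ⊗ [2, -1] ⊗ [0, 3] + [3, 2] ⊗ [1, 2] ⊗ [-1, 3], so rank(T) ≤ 2.
These bounds meet, so rank(T) = 2.
Check entry T[0,0,1] = 9: (0)·(2)·(3) + (3)·(1)·(3) = 9.

rank(T) = 2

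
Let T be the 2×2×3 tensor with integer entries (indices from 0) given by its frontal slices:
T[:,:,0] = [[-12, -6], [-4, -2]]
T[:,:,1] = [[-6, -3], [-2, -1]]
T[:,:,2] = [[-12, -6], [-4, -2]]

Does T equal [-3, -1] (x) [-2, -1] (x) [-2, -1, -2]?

Yes

Reconstruct entrywise from the claimed factors. For example, T[1,1,0] = -2 and Σₗ aₗ[1]bₗ[1]cₗ[0] = (-1)·(-1)·(-2) = -2; checking all 12 entries, every one matches. The claim holds.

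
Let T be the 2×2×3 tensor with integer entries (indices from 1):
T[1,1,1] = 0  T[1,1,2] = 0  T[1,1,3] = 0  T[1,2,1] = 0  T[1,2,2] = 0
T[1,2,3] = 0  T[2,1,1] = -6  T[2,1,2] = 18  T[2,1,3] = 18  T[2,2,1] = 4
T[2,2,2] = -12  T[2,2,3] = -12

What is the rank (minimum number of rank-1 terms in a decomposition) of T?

Lower bound: T ≠ 0 (e.g. T[2,1,1] = -6), so rank(T) ≥ 1.
Upper bound: if T = a ⊗ b ⊗ c then every fibre of T is a multiple of the corresponding factor, so read the factors off the fibres through the nonzero entry T[2,1,1] = -6.
The mode-1 fibre T[:,1,1] = [0, -6] gives a = [0, 1] (primitive direction); the mode-2 fibre T[2,:,1] = [-6, 4] gives b = [3, -2]; then c[k] = T[2,1,k] / (a[2]·b[1]) = [-6, 18, 18] / 3 = [-2, 6, 6].
Expanding [0, 1] ⊗ [3, -2] ⊗ [-2, 6, 6] reproduces all 12 entries of T, so T = [0, 1] ⊗ [3, -2] ⊗ [-2, 6, 6] and rank(T) ≤ 1.
These bounds meet, so rank(T) = 1.

1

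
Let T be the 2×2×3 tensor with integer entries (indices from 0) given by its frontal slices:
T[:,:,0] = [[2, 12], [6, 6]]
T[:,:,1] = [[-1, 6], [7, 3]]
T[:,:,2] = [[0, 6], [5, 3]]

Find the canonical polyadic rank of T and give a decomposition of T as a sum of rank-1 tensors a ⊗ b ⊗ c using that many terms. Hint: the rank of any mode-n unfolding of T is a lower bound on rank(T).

Lower bound: in the mode-1 unfolding of T (rows indexed by i, columns by (j,k)) the 2×2 minor on rows i ∈ {0, 1}, columns (j,k) ∈ {(0,0), (0,1)} is det [[2, -1], [6, 7]] = 20 ≠ 0, so that unfolding has rank ≥ 2 and hence rank(T) ≥ 2 (CP rank is at least every unfolding rank, though it can be larger).
Upper bound: with S_k = T[:,:,k], the two rank-1 terms a₁b₁ᵀ, a₂b₂ᵀ are the rank-1 members of the pencil x·S₀ + y·S₁.
det(x·S₀ + y·S₁) is −60·x² − 120·xy − 45·y² = (-15)·(2·x + 3·y)(2·x + y), vanishing at (x:y) = (3:-2) and (1:-2).
M₁ = 3·S₀ − 2·S₁ = [[8, 24], [4, 12]] = 4·[2, 1][1, 3]ᵀ and M₂ = S₀ − 2·S₁ = [[4, 0], [-8, 0]] = 4·[1, -2][1, 0]ᵀ, so take a₁ = [2, 1], b₁ = [1, 3], a₂ = [1, -2], b₂ = [1, 0].
Each slice is an integer combination of E₁ = a₁b₁ᵀ and E₂ = a₂b₂ᵀ: S₀ = 2·E₁ − 2·E₂, S₁ = E₁ − 3·E₂, S₂ = E₁ − 2·E₂; reading off coefficients, c₁ = [2, 1, 1] and c₂ = [-2, -3, -2].
Hence T = [2, 1] ⊗ [1, 3] ⊗ [2, 1, 1] + [1, -2] ⊗ [1, 0] ⊗ [-2, -3, -2], so rank(T) ≤ 2.
These bounds meet, so rank(T) = 2.

rank(T) = 2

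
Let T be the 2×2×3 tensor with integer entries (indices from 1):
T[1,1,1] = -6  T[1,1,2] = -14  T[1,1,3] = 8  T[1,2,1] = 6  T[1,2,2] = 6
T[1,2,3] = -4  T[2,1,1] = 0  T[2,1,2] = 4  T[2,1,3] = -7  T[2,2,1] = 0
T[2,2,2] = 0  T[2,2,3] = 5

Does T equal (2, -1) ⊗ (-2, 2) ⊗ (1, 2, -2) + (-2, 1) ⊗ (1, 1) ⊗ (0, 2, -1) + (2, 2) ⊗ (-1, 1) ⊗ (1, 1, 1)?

Reconstruct entrywise from the claimed factors. For example, T[2,1,2] = 4 and Σₗ aₗ[2]bₗ[1]cₗ[2] = (-1)·(-2)·(2) + (1)·(1)·(2) + (2)·(-1)·(1) = 4; checking all 12 entries, every one matches. The claim holds.

Yes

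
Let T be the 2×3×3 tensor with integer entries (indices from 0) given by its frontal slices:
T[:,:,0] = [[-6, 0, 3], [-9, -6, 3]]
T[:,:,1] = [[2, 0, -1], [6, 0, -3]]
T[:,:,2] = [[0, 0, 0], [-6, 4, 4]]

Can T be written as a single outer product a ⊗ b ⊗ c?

The mode-1 unfolding of T (rows indexed by i, columns by (j,k) = (0,0), (0,1), (0,2), (1,0), (1,1), (1,2), (2,0), (2,1), (2,2)) is [[-6, 2, 0, 0, 0, 0, 3, -1, 0], [-9, 6, -6, -6, 0, 4, 3, -3, 4]].
There the 2×2 minor on rows i ∈ {0, 1}, columns (j,k) ∈ {(0,0), (0,1)} is det [[-6, 2], [-9, 6]] = -18 ≠ 0, so this unfolding has rank ≥ 2; CP rank is at least every unfolding rank, so rank(T) ≥ 2.
In particular rank(T) ≥ 2 > 1, so T is not rank-1.

No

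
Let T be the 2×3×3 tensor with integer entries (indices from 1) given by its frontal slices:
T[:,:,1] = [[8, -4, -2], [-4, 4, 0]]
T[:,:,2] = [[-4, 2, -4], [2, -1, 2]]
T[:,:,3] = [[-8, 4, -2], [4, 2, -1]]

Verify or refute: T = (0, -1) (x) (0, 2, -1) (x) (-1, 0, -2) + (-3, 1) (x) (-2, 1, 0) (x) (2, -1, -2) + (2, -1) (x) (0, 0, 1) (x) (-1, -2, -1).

Reconstruct entry (1,1,1) from the claimed factors: Σₗ aₗ[1]bₗ[1]cₗ[1] = (0)·(0)·(-1) + (-3)·(-2)·(2) + (2)·(0)·(-1) = 12, but T[1,1,1] = 8. The claim is false.

No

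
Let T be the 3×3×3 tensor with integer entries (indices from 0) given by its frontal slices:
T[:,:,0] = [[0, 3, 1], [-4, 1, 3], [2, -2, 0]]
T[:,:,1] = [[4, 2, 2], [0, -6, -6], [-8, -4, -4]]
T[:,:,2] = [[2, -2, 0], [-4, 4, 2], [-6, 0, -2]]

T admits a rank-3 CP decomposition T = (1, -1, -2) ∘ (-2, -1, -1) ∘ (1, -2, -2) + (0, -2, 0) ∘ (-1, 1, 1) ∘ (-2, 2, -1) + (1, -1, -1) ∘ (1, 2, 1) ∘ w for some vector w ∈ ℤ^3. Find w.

Subtract the known terms from T to get the rank-1 residual R = (1, -1, -1) ∘ (1, 2, 1) ∘ w, so R[i,j,k] = a[i]·b[j]·w[k]. Pick indices with nonzero a[0]·b[0] = (1)·(1) = 1. Only the fibre through (0,0,·) is needed: R[0,0,:] = T[0,0,:] − Σₗ aₗ[0]bₗ[0]cₗ = [0, 4, 2] − (1)·(-2)·(1, -2, -2) − (0)·(-1)·(-2, 2, -1) = [2, 0, -2]. Then w[k] = R[0,0,k] / 1 for each k, giving w = [2, 0, -2] / 1 = (2, 0, -2).

w = (2, 0, -2)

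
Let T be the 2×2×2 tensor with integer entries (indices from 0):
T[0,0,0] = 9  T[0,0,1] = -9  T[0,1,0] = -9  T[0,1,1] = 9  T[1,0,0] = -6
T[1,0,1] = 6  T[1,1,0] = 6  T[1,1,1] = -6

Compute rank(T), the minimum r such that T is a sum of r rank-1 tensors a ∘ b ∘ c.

Lower bound: T ≠ 0 (e.g. T[0,0,0] = 9), so rank(T) ≥ 1.
Upper bound: if T = a ∘ b ∘ c then every fibre of T is a multiple of the corresponding factor, so read the factors off the fibres through the nonzero entry T[0,0,0] = 9.
The mode-1 fibre T[:,0,0] = [9, -6] gives a = [3, -2] (primitive direction); the mode-2 fibre T[0,:,0] = [9, -9] gives b = [1, -1]; then c[k] = T[0,0,k] / (a[0]·b[0]) = [9, -9] / 3 = [3, -3].
Expanding [3, -2] ∘ [1, -1] ∘ [3, -3] reproduces all 8 entries of T, so T = [3, -2] ∘ [1, -1] ∘ [3, -3] and rank(T) ≤ 1.
These bounds meet, so rank(T) = 1.
Check entry T[1,1,0] = 6: (-2)·(-1)·(3) = 6.

1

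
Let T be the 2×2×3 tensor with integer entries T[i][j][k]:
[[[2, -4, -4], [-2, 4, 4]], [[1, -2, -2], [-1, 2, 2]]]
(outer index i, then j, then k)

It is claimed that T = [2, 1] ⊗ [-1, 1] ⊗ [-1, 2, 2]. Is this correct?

Reconstruct entrywise from the claimed factors. For example, T[0,1,2] = 4 and Σₗ aₗ[0]bₗ[1]cₗ[2] = (2)·(1)·(2) = 4; checking all 12 entries, every one matches. The claim holds.

Yes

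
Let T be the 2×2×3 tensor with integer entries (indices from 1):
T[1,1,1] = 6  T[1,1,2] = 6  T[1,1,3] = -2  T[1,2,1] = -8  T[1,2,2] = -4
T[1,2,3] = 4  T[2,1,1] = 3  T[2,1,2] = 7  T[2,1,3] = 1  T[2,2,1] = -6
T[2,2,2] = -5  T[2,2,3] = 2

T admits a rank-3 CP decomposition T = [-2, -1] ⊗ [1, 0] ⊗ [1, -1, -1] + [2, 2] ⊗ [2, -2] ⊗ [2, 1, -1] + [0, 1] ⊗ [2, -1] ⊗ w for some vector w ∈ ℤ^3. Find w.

w = [-2, 1, 2]

Subtract the known terms from T to get the rank-1 residual R = [0, 1] ⊗ [2, -1] ⊗ w, so R[i,j,k] = a[i]·b[j]·w[k]. Pick indices with nonzero a[2]·b[1] = (1)·(2) = 2. Only the fibre through (2,1,·) is needed: R[2,1,:] = T[2,1,:] − Σₗ aₗ[2]bₗ[1]cₗ = [3, 7, 1] − (-1)·(1)·[1, -1, -1] − (2)·(2)·[2, 1, -1] = [-4, 2, 4]. Then w[k] = R[2,1,k] / 2 for each k, giving w = [-4, 2, 4] / 2 = [-2, 1, 2].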